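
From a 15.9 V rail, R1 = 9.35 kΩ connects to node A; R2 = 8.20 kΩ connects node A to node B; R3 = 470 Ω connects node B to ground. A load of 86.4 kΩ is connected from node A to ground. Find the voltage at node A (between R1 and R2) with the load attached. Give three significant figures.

V ≈ 7.27 V

Below node A the series string R2+R3 = 8670 Ω sits in parallel with the 86400 Ω load: 7879 Ω.
V_A = 15.9 × 7879/(9350 + 7879) = 7.27 V.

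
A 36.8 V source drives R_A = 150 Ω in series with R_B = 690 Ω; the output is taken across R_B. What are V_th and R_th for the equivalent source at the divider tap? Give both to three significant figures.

V_th is the open-circuit tap voltage: 36.8 × 690/(150 + 690) = 30.2 V.
With the supply zeroed, R_A and R_B appear in parallel from the tap: R_th = R_A‖R_B = (150 × 690)/840.0 = 123 Ω.

V_th = 30.2 V, R_th = 123 Ω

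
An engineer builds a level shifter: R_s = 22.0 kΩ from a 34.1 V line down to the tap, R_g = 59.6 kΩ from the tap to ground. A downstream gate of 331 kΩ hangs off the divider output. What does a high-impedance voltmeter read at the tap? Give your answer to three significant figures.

The load sits in parallel with R_g: R_g‖R_L = (59.6 × 331) / (59.6 + 331) = 50.51 kΩ.
V_out = 34.1 × 50.51 / (22.0 + 50.51) = 34.1 × 50.51/72.51 = 23.8 V.

V_out ≈ 23.8 V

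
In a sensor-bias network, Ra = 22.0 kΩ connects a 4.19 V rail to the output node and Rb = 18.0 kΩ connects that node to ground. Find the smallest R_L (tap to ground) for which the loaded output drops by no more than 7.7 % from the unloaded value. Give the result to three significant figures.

R_L(min) ≈ 119 kΩ

Output resistance R_th = Ra‖Rb = (22.0 × 18.0)/40.00 = 9.900 kΩ.
The fractional drop is R_th/(R_th + R_L); requiring this ≤ 0.0770 gives R_L ≥ R_th(1/0.0770 − 1) = 9.900 × 11.99 = 119 kΩ.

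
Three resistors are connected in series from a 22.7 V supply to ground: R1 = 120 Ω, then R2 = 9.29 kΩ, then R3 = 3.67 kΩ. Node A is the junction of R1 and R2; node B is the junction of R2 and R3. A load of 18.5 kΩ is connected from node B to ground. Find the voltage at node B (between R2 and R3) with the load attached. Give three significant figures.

V ≈ 5.57 V

At node B, R3 is in parallel with the load: R3‖R_L = 3062 Ω.
Below node A the resistance is R2 + (R3‖R_L) = 12350 Ω, so V_A = 22.7 × 12350/12470 = 22.48 V.
Then V_B = V_A × (R3‖R_L)/(R2 + R3‖R_L) = 22.48 × 3062/12350 = 5.57 V.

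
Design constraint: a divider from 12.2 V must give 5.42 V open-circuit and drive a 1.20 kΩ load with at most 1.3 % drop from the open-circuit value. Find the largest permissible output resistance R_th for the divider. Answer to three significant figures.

R_th ≤ 15.8 Ω

Loading drop = R_th/(R_th + R_L) ≤ 0.0130, so R_th ≤ R_L · ε/(1−ε) = 1.20 kΩ × 0.0130/0.9870 = 15.8 Ω.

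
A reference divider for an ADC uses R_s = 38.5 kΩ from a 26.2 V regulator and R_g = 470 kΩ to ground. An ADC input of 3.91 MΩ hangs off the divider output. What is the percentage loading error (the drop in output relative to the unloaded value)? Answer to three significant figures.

The divider's output (Thévenin) resistance is R_s‖R_g = 35.59 kΩ.
Fractional drop under load = R_th/(R_th + R_L) = 35.59 / (35.59 + 3910) = 0.009019.
So the output falls by 0.902 %.

0.902 %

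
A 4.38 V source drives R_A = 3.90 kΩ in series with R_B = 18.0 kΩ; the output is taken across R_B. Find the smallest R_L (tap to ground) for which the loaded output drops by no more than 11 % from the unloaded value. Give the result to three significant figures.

Output resistance R_th = R_A‖R_B = (3.90 × 18.0)/21.90 = 3.205 kΩ.
The fractional drop is R_th/(R_th + R_L); requiring this ≤ 0.110 gives R_L ≥ R_th(1/0.110 − 1) = 3.205 × 8.091 = 25.9 kΩ.

R_L(min) ≈ 25.9 kΩ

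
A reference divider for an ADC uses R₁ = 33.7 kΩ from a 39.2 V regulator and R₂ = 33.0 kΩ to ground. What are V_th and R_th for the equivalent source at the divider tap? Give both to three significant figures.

V_th = 19.4 V, R_th = 16.7 kΩ

V_th is the open-circuit tap voltage: 39.2 × 33.0/(33.7 + 33.0) = 19.4 V.
With the supply zeroed, R₁ and R₂ appear in parallel from the tap: R_th = R₁‖R₂ = (33.7 × 33.0)/66.70 = 16.7 kΩ.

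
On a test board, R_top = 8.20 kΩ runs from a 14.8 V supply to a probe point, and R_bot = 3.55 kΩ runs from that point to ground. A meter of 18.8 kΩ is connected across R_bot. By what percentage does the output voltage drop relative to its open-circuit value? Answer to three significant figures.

11.6 %

The divider's output (Thévenin) resistance is R_top‖R_bot = 2.477 kΩ.
Fractional drop under load = R_th/(R_th + R_L) = 2.477 / (2.477 + 18.8) = 0.1164.
So the output falls by 11.6 %.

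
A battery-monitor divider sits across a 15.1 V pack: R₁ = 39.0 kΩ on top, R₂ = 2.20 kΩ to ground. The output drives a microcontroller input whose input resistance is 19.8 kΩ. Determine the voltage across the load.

V_out ≈ 0.730 V

The load sits in parallel with R₂: R₂‖R_L = (2.20 × 19.8) / (2.20 + 19.8) = 1.980 kΩ.
V_out = 15.1 × 1.980 / (39.0 + 1.980) = 15.1 × 1.980/40.98 = 0.730 V.
(Unloaded it would have been 0.806 V.)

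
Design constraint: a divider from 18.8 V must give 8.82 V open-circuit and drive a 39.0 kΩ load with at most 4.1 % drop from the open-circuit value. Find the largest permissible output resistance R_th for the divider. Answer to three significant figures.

R_th ≤ 1.67 kΩ

Loading drop = R_th/(R_th + R_L) ≤ 0.0410, so R_th ≤ R_L · ε/(1−ε) = 39.0 kΩ × 0.0410/0.9590 = 1.67 kΩ.
(Any R1, R2 with R2/(R1+R2) = 0.469 and R1‖R2 ≤ 1.67 kΩ will meet the spec.)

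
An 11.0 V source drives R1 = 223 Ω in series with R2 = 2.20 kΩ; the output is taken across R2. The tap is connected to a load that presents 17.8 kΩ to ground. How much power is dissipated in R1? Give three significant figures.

P ≈ 5.67 mW

Total resistance from the source is R1 + (R2‖R_L) = 2181 Ω, so I = 11.0/2181 Ω = 5.044 mA.
P = I²·R1 = (5.044 mA)² × 223 Ω = 5.67 mW.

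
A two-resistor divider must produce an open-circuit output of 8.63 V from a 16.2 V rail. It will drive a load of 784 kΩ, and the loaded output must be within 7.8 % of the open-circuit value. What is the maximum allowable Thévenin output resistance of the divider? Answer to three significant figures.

R_th ≤ 66.3 kΩ

Loading drop = R_th/(R_th + R_L) ≤ 0.0780, so R_th ≤ R_L · ε/(1−ε) = 784 kΩ × 0.0780/0.9220 = 66.3 kΩ.
(Any R1, R2 with R2/(R1+R2) = 0.533 and R1‖R2 ≤ 66.3 kΩ will meet the spec.)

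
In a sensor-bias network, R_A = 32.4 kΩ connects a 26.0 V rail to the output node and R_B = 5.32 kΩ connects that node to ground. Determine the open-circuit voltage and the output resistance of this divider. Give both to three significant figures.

V_th is the open-circuit tap voltage: 26.0 × 5.32/(32.4 + 5.32) = 3.67 V.
With the supply zeroed, R_A and R_B appear in parallel from the tap: R_th = R_A‖R_B = (32.4 × 5.32)/37.72 = 4.57 kΩ.

V_th = 3.67 V, R_th = 4.57 kΩ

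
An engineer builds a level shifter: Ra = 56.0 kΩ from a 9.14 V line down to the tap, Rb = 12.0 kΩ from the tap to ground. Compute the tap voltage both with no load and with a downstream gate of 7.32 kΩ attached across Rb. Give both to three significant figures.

Open-circuit: V = 9.14 × 12.0/(56.0 + 12.0) = 1.61 V.
With the load, Rb becomes Rb‖R_L = 4.547 kΩ, so V = 9.14 × 4.547/60.55 = 0.686 V.

Unloaded: 1.61 V; loaded: 0.686 V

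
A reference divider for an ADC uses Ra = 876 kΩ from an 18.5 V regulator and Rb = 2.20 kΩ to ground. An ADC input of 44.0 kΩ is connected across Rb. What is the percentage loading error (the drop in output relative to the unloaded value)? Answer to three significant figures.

4.75 %

The divider's output (Thévenin) resistance is Ra‖Rb = 2.194 kΩ.
Fractional drop under load = R_th/(R_th + R_L) = 2.194 / (2.194 + 44.0) = 0.04751.
So the output falls by 4.75 %.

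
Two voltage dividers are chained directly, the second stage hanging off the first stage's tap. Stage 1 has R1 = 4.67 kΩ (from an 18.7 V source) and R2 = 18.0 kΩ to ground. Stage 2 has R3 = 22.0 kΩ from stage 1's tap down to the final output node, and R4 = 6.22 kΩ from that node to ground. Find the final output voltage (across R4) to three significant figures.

V_out ≈ 2.89 V

Stage 2 presents R3+R4 = 28.22 kΩ as a load on stage 1's tap.
Stage 1's lower leg becomes R2‖(R3+R4) = 10.99 kΩ, so V_mid = 18.7 × 10.99/15.66 = 13.12 V.
Stage 2 is itself unloaded: V_out = V_mid × R4/(R3+R4) = 13.12 × 6.22/28.22 = 2.89 V.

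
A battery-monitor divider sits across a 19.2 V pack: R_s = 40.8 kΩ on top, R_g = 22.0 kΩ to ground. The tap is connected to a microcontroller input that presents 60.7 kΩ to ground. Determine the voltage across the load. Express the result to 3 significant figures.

V_out ≈ 5.44 V

The load sits in parallel with R_g: R_g‖R_L = (22.0 × 60.7) / (22.0 + 60.7) = 16.15 kΩ.
V_out = 19.2 × 16.15 / (40.8 + 16.15) = 19.2 × 16.15/56.95 = 5.44 V.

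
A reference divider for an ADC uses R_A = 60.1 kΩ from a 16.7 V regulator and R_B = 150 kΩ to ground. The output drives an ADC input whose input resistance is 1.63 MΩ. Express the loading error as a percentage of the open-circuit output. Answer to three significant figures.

The divider's output (Thévenin) resistance is R_A‖R_B = 42.91 kΩ.
Fractional drop under load = R_th/(R_th + R_L) = 42.91 / (42.91 + 1630) = 0.02565.
So the output falls by 2.56 %.

2.56 %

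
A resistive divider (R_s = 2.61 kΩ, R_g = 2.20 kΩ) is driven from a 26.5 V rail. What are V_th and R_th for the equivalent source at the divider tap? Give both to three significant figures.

V_th = 12.1 V, R_th = 1.19 kΩ

V_th is the open-circuit tap voltage: 26.5 × 2.20/(2.61 + 2.20) = 12.1 V.
With the supply zeroed, R_s and R_g appear in parallel from the tap: R_th = R_s‖R_g = (2.61 × 2.20)/4.810 = 1.19 kΩ.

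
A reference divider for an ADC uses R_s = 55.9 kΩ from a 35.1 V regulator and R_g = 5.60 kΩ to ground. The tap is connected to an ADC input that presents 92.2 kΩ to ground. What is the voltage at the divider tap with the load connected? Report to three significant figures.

The load sits in parallel with R_g: R_g‖R_L = (5.60 × 92.2) / (5.60 + 92.2) = 5.279 kΩ.
V_out = 35.1 × 5.279 / (55.9 + 5.279) = 35.1 × 5.279/61.18 = 3.03 V.

V_out ≈ 3.03 V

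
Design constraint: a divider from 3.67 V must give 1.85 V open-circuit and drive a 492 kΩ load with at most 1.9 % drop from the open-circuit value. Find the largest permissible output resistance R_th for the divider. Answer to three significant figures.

R_th ≤ 9.53 kΩ

Loading drop = R_th/(R_th + R_L) ≤ 0.0190, so R_th ≤ R_L · ε/(1−ε) = 492 kΩ × 0.0190/0.9810 = 9.53 kΩ.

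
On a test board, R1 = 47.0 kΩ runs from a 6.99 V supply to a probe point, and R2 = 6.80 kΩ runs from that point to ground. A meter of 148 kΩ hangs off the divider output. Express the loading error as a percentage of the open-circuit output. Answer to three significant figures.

3.86 %

The divider's output (Thévenin) resistance is R1‖R2 = 5.941 kΩ.
Fractional drop under load = R_th/(R_th + R_L) = 5.941 / (5.941 + 148) = 0.03859.
So the output falls by 3.86 %.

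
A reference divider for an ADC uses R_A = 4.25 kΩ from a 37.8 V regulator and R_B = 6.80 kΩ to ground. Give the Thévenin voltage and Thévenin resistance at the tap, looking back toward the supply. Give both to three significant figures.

V_th = 23.3 V, R_th = 2.62 kΩ

V_th is the open-circuit tap voltage: 37.8 × 6.80/(4.25 + 6.80) = 23.3 V.
With the supply zeroed, R_A and R_B appear in parallel from the tap: R_th = R_A‖R_B = (4.25 × 6.80)/11.05 = 2.62 kΩ.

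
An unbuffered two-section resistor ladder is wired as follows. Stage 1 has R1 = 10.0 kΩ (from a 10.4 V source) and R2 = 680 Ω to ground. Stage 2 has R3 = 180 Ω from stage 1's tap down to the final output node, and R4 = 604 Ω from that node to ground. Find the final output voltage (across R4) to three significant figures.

Stage 2 presents R3+R4 = 784.0 Ω as a load on stage 1's tap.
Stage 1's lower leg becomes R2‖(R3+R4) = 364.2 Ω, so V_mid = 10.4 × 364.2/10360 = 0.3654 V.
Stage 2 is itself unloaded: V_out = V_mid × R4/(R3+R4) = 0.3654 × 604/784.0 = 0.282 V.

V_out ≈ 0.282 V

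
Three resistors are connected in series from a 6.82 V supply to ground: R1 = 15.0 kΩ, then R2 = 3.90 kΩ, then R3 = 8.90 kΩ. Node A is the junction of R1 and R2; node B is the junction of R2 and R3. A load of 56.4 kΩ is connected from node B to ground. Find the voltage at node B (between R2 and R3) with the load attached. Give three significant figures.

At node B, R3 is in parallel with the load: R3‖R_L = 7.687 kΩ.
Below node A the resistance is R2 + (R3‖R_L) = 11.59 kΩ, so V_A = 6.82 × 11.59/26.59 = 2.972 V.
Then V_B = V_A × (R3‖R_L)/(R2 + R3‖R_L) = 2.972 × 7.687/11.59 = 1.97 V.

V ≈ 1.97 V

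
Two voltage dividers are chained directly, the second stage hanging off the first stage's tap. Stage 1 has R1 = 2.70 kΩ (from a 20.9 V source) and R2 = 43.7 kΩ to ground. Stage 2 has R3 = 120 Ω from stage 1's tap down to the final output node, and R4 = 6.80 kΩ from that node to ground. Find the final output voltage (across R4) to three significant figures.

V_out ≈ 14.1 V

Stage 2 presents R3+R4 = 6920 Ω as a load on stage 1's tap.
Stage 1's lower leg becomes R2‖(R3+R4) = 5974 Ω, so V_mid = 20.9 × 5974/8674 = 14.39 V.
Stage 2 is itself unloaded: V_out = V_mid × R4/(R3+R4) = 14.39 × 6800/6920 = 14.1 V.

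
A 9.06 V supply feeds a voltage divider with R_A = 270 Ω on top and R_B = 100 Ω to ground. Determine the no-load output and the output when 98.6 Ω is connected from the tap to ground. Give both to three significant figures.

Open-circuit: V = 9.06 × 100/(270 + 100) = 2.45 V.
With the load, R_B becomes R_B‖R_L = 49.65 Ω, so V = 9.06 × 49.65/319.6 = 1.41 V.

Unloaded: 2.45 V; loaded: 1.41 V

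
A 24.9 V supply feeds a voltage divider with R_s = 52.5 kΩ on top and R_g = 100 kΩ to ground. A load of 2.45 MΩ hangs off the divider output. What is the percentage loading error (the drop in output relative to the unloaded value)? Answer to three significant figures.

The divider's output (Thévenin) resistance is R_s‖R_g = 34.43 kΩ.
Fractional drop under load = R_th/(R_th + R_L) = 34.43 / (34.43 + 2450) = 0.01386.
So the output falls by 1.39 %.

1.39 %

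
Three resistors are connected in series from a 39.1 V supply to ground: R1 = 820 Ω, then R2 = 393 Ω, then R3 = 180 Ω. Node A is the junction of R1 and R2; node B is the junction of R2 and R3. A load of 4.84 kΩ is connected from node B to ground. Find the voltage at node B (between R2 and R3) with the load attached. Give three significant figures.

V ≈ 4.89 V

At node B, R3 is in parallel with the load: R3‖R_L = 173.5 Ω.
Below node A the resistance is R2 + (R3‖R_L) = 566.5 Ω, so V_A = 39.1 × 566.5/1387 = 15.98 V.
Then V_B = V_A × (R3‖R_L)/(R2 + R3‖R_L) = 15.98 × 173.5/566.5 = 4.89 V.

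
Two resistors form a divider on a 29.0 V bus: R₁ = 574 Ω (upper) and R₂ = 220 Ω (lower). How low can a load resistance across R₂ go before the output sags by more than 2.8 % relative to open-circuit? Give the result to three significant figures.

Output resistance R_th = R₁‖R₂ = (574 × 220)/794.0 = 159.0 Ω.
The fractional drop is R_th/(R_th + R_L); requiring this ≤ 0.0280 gives R_L ≥ R_th(1/0.0280 − 1) = 159.0 × 34.71 = 5.52 kΩ.

R_L(min) ≈ 5.52 kΩ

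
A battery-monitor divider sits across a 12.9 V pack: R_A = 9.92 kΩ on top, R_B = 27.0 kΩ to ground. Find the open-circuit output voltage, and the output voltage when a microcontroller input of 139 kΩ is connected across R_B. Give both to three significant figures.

Unloaded: 9.43 V; loaded: 8.97 V

Open-circuit: V = 12.9 × 27.0/(9.92 + 27.0) = 9.43 V.
With the load, R_B becomes R_B‖R_L = 22.61 kΩ, so V = 12.9 × 22.61/32.53 = 8.97 V.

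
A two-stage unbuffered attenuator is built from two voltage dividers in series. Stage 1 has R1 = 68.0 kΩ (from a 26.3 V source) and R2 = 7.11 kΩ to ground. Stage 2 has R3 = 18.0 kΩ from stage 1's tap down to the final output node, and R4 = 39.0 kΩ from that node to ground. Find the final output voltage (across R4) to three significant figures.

Stage 2 presents R3+R4 = 57.00 kΩ as a load on stage 1's tap.
Stage 1's lower leg becomes R2‖(R3+R4) = 6.321 kΩ, so V_mid = 26.3 × 6.321/74.32 = 2.237 V.
Stage 2 is itself unloaded: V_out = V_mid × R4/(R3+R4) = 2.237 × 39.0/57.00 = 1.53 V.

V_out ≈ 1.53 V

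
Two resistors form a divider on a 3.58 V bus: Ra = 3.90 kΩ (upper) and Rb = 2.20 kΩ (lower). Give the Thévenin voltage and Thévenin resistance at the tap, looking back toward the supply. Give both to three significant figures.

V_th = 1.29 V, R_th = 1.41 kΩ

V_th is the open-circuit tap voltage: 3.58 × 2.20/(3.90 + 2.20) = 1.29 V.
With the supply zeroed, Ra and Rb appear in parallel from the tap: R_th = Ra‖Rb = (3.90 × 2.20)/6.100 = 1.41 kΩ.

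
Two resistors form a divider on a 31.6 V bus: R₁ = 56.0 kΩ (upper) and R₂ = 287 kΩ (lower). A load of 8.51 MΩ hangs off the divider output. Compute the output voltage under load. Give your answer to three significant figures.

V_out ≈ 26.3 V

The load sits in parallel with R₂: R₂‖R_L = (287 × 8510) / (287 + 8510) = 277.6 kΩ.
V_out = 31.6 × 277.6 / (56.0 + 277.6) = 31.6 × 277.6/333.6 = 26.3 V.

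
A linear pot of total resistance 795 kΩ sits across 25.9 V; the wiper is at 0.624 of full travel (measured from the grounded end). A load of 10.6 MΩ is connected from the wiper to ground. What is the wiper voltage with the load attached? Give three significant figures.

V ≈ 15.9 V

The wiper splits the pot into (1−α)R = 298.9 kΩ above and αR = 496.1 kΩ below.
Lower section ‖ load = 473.9 kΩ.
V_wiper = 25.9 × 473.9/(298.9 + 473.9) = 15.9 V.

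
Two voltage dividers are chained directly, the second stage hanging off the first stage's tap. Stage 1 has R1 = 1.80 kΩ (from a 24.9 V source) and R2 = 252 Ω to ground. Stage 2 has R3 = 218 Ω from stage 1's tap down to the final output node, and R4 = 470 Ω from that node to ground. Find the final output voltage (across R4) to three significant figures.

Stage 2 presents R3+R4 = 688.0 Ω as a load on stage 1's tap.
Stage 1's lower leg becomes R2‖(R3+R4) = 184.4 Ω, so V_mid = 24.9 × 184.4/1984 = 2.314 V.
Stage 2 is itself unloaded: V_out = V_mid × R4/(R3+R4) = 2.314 × 470/688.0 = 1.58 V.

V_out ≈ 1.58 V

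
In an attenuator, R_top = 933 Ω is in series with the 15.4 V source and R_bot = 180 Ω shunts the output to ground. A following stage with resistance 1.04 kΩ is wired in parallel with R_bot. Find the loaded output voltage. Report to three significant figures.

V_out ≈ 2.18 V

The load sits in parallel with R_bot: R_bot‖R_L = (180 × 1040) / (180 + 1040) = 153.4 Ω.
V_out = 15.4 × 153.4 / (933 + 153.4) = 15.4 × 153.4/1086 = 2.18 V.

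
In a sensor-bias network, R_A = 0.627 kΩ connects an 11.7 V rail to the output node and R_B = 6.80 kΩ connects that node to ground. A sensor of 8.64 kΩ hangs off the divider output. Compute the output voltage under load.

The load sits in parallel with R_B: R_B‖R_L = (6800 × 8640) / (6800 + 8640) = 3805 Ω.
V_out = 11.7 × 3805 / (627 + 3805) = 11.7 × 3805/4432 = 10.0 V.
(Unloaded it would have been 10.7 V.)

V_out ≈ 10.0 V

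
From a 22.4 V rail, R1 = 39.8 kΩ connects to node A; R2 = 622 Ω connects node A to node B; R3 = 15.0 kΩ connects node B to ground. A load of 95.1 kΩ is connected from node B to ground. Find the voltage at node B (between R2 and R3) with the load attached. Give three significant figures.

V ≈ 5.44 V

At node B, R3 is in parallel with the load: R3‖R_L = 12960 Ω.
Below node A the resistance is R2 + (R3‖R_L) = 13580 Ω, so V_A = 22.4 × 13580/53380 = 5.698 V.
Then V_B = V_A × (R3‖R_L)/(R2 + R3‖R_L) = 5.698 × 12960/13580 = 5.44 V.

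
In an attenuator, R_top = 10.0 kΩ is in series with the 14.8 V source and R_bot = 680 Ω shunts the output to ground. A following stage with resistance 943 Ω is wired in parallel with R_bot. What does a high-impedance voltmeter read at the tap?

The load sits in parallel with R_bot: R_bot‖R_L = (680 × 943) / (680 + 943) = 395.1 Ω.
V_out = 14.8 × 395.1 / (10000 + 395.1) = 14.8 × 395.1/10400 = 0.563 V.
(Unloaded it would have been 0.942 V.)

V_out ≈ 0.563 V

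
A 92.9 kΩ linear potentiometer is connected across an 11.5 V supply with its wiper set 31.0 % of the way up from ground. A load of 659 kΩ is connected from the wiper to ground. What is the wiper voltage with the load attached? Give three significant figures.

The wiper splits the pot into (1−α)R = 64.10 kΩ above and αR = 28.80 kΩ below.
Lower section ‖ load = 27.59 kΩ.
V_wiper = 11.5 × 27.59/(64.10 + 27.59) = 3.46 V.

V ≈ 3.46 V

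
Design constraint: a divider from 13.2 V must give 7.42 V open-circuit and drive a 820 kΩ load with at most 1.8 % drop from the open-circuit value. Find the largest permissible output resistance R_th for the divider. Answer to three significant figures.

R_th ≤ 15.0 kΩ

Loading drop = R_th/(R_th + R_L) ≤ 0.0180, so R_th ≤ R_L · ε/(1−ε) = 820 kΩ × 0.0180/0.9820 = 15.0 kΩ.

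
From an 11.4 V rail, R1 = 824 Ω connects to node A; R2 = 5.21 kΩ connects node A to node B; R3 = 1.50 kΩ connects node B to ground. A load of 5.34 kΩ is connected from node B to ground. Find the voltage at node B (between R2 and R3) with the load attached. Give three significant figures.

At node B, R3 is in parallel with the load: R3‖R_L = 1171 Ω.
Below node A the resistance is R2 + (R3‖R_L) = 6381 Ω, so V_A = 11.4 × 6381/7205 = 10.10 V.
Then V_B = V_A × (R3‖R_L)/(R2 + R3‖R_L) = 10.10 × 1171/6381 = 1.85 V.

V ≈ 1.85 V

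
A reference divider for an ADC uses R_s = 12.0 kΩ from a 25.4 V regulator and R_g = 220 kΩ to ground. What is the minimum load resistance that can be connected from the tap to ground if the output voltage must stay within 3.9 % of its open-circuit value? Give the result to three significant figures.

R_L(min) ≈ 280 kΩ

Output resistance R_th = R_s‖R_g = (12.0 × 220)/232.0 = 11.38 kΩ.
The fractional drop is R_th/(R_th + R_L); requiring this ≤ 0.0390 gives R_L ≥ R_th(1/0.0390 − 1) = 11.38 × 24.64 = 280 kΩ.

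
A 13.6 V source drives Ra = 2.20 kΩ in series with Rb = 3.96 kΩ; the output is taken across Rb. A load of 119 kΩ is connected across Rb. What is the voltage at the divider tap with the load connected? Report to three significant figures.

V_out ≈ 8.64 V

The load sits in parallel with Rb: Rb‖R_L = (3.96 × 119) / (3.96 + 119) = 3.832 kΩ.
V_out = 13.6 × 3.832 / (2.20 + 3.832) = 13.6 × 3.832/6.032 = 8.64 V.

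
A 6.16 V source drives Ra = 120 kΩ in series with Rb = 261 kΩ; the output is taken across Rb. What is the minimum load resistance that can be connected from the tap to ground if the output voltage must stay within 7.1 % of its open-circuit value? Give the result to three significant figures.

R_L(min) ≈ 1.08 MΩ

Output resistance R_th = Ra‖Rb = (120 × 261)/381.0 = 82.20 kΩ.
The fractional drop is R_th/(R_th + R_L); requiring this ≤ 0.0710 gives R_L ≥ R_th(1/0.0710 − 1) = 82.20 × 13.08 = 1.08 MΩ.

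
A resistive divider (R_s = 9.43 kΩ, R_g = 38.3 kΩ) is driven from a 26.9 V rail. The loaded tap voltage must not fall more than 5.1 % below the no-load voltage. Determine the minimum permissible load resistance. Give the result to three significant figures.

Output resistance R_th = R_s‖R_g = (9.43 × 38.3)/47.73 = 7.567 kΩ.
The fractional drop is R_th/(R_th + R_L); requiring this ≤ 0.0510 gives R_L ≥ R_th(1/0.0510 − 1) = 7.567 × 18.61 = 141 kΩ.

R_L(min) ≈ 141 kΩ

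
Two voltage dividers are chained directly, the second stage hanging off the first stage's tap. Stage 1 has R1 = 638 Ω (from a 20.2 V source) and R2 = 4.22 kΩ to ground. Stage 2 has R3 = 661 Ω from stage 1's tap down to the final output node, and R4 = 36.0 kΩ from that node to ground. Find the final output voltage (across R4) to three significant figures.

V_out ≈ 17.0 V

Stage 2 presents R3+R4 = 36660 Ω as a load on stage 1's tap.
Stage 1's lower leg becomes R2‖(R3+R4) = 3784 Ω, so V_mid = 20.2 × 3784/4422 = 17.29 V.
Stage 2 is itself unloaded: V_out = V_mid × R4/(R3+R4) = 17.29 × 36000/36660 = 17.0 V.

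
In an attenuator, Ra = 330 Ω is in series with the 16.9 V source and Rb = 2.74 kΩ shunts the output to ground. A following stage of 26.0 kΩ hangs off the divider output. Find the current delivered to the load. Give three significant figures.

I_L ≈ 0.574 mA

Rb‖R_L = 2479 Ω; V_out = 16.9 × 2479/2809 = 14.91 V.
I_L = V_out / R_L = 14.91 / 26.0 kΩ = 0.574 mA.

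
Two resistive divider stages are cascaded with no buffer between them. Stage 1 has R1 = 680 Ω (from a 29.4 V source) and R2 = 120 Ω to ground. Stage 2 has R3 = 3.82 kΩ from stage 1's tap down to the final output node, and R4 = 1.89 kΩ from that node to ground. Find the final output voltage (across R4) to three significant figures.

Stage 2 presents R3+R4 = 5710 Ω as a load on stage 1's tap.
Stage 1's lower leg becomes R2‖(R3+R4) = 117.5 Ω, so V_mid = 29.4 × 117.5/797.5 = 4.333 V.
Stage 2 is itself unloaded: V_out = V_mid × R4/(R3+R4) = 4.333 × 1890/5710 = 1.43 V.

V_out ≈ 1.43 V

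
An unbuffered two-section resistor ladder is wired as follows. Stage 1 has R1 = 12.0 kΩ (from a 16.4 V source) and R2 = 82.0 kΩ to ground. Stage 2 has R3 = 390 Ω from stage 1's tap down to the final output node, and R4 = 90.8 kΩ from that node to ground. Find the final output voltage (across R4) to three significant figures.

Stage 2 presents R3+R4 = 91190 Ω as a load on stage 1's tap.
Stage 1's lower leg becomes R2‖(R3+R4) = 43180 Ω, so V_mid = 16.4 × 43180/55180 = 12.83 V.
Stage 2 is itself unloaded: V_out = V_mid × R4/(R3+R4) = 12.83 × 90800/91190 = 12.8 V.

V_out ≈ 12.8 V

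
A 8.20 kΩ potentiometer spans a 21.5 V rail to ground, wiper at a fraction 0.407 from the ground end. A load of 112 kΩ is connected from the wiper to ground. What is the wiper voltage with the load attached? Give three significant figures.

V ≈ 8.60 V

The wiper splits the pot into (1−α)R = 4.863 kΩ above and αR = 3.337 kΩ below.
Lower section ‖ load = 3.241 kΩ.
V_wiper = 21.5 × 3.241/(4.863 + 3.241) = 8.60 V.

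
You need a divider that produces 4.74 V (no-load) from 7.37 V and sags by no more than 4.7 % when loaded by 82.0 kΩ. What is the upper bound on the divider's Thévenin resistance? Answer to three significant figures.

Loading drop = R_th/(R_th + R_L) ≤ 0.0470, so R_th ≤ R_L · ε/(1−ε) = 82.0 kΩ × 0.0470/0.9530 = 4.04 kΩ.

R_th ≤ 4.04 kΩ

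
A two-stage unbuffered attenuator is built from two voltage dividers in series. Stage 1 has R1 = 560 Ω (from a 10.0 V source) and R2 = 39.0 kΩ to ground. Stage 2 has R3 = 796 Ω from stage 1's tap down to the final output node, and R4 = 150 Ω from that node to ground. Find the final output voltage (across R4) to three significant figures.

V_out ≈ 0.987 V

Stage 2 presents R3+R4 = 946.0 Ω as a load on stage 1's tap.
Stage 1's lower leg becomes R2‖(R3+R4) = 923.6 Ω, so V_mid = 10.0 × 923.6/1484 = 6.225 V.
Stage 2 is itself unloaded: V_out = V_mid × R4/(R3+R4) = 6.225 × 150/946.0 = 0.987 V.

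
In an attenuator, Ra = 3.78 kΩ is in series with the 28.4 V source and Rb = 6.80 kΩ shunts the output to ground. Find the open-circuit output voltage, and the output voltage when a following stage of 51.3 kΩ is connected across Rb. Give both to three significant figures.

Open-circuit: V = 28.4 × 6.80/(3.78 + 6.80) = 18.3 V.
With the load, Rb becomes Rb‖R_L = 6.004 kΩ, so V = 28.4 × 6.004/9.784 = 17.4 V.

Unloaded: 18.3 V; loaded: 17.4 V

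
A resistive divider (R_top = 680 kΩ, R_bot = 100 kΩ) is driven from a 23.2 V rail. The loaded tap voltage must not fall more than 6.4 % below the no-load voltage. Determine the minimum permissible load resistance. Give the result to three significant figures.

Output resistance R_th = R_top‖R_bot = (680 × 100)/780.0 = 87.18 kΩ.
The fractional drop is R_th/(R_th + R_L); requiring this ≤ 0.0640 gives R_L ≥ R_th(1/0.0640 − 1) = 87.18 × 14.62 = 1.27 MΩ.

R_L(min) ≈ 1.27 MΩ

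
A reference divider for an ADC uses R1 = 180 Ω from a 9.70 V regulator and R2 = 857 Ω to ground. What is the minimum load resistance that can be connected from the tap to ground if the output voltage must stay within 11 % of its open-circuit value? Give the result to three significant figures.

R_L(min) ≈ 1.20 kΩ

Output resistance R_th = R1‖R2 = (180 × 857)/1037 = 148.8 Ω.
The fractional drop is R_th/(R_th + R_L); requiring this ≤ 0.110 gives R_L ≥ R_th(1/0.110 − 1) = 148.8 × 8.091 = 1.20 kΩ.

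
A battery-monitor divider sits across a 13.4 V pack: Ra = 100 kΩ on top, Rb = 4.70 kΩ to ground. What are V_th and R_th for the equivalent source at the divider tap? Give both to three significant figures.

V_th = 0.602 V, R_th = 4.49 kΩ

V_th is the open-circuit tap voltage: 13.4 × 4.70/(100 + 4.70) = 0.602 V.
With the supply zeroed, Ra and Rb appear in parallel from the tap: R_th = Ra‖Rb = (100 × 4.70)/104.7 = 4.49 kΩ.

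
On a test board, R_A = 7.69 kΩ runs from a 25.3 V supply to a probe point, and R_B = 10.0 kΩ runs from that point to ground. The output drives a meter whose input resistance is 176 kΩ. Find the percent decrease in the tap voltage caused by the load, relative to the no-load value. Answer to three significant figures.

The divider's output (Thévenin) resistance is R_A‖R_B = 4.347 kΩ.
Fractional drop under load = R_th/(R_th + R_L) = 4.347 / (4.347 + 176) = 0.02410.
So the output falls by 2.41 %.

2.41 %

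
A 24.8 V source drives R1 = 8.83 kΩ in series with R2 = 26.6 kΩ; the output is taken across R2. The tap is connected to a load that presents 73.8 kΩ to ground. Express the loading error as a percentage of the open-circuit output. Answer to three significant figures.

8.24 %

Unloaded V = 24.8 × 26.6/35.43 = 18.619 V.
Loaded: R2‖R_L = 19.55 kΩ, giving V = 24.8 × 19.55/28.38 = 17.085 V.
Drop = (18.619 − 17.085) / 18.619 = 8.24 %.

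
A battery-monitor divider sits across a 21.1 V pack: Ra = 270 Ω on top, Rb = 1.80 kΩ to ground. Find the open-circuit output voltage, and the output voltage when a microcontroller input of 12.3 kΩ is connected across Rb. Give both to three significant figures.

Open-circuit: V = 21.1 × 1800/(270 + 1800) = 18.3 V.
With the load, Rb becomes Rb‖R_L = 1570 Ω, so V = 21.1 × 1570/1840 = 18.0 V.

Unloaded: 18.3 V; loaded: 18.0 V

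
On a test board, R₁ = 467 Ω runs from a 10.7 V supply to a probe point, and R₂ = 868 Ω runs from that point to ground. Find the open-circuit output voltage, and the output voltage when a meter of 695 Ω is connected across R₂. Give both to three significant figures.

Unloaded: 6.96 V; loaded: 4.84 V

Open-circuit: V = 10.7 × 868/(467 + 868) = 6.96 V.
With the load, R₂ becomes R₂‖R_L = 386.0 Ω, so V = 10.7 × 386.0/853.0 = 4.84 V.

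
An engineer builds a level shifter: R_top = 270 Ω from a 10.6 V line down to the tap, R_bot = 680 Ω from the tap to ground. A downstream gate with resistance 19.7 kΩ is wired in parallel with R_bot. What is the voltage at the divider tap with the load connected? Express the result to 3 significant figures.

V_out ≈ 7.51 V

The load sits in parallel with R_bot: R_bot‖R_L = (680 × 19700) / (680 + 19700) = 657.3 Ω.
V_out = 10.6 × 657.3 / (270 + 657.3) = 10.6 × 657.3/927.3 = 7.51 V.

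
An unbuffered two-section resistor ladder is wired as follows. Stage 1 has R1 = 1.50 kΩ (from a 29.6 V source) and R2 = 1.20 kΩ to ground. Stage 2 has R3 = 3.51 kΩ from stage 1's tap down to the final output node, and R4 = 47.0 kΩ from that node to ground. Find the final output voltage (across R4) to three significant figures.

Stage 2 presents R3+R4 = 50.51 kΩ as a load on stage 1's tap.
Stage 1's lower leg becomes R2‖(R3+R4) = 1.172 kΩ, so V_mid = 29.6 × 1.172/2.672 = 12.98 V.
Stage 2 is itself unloaded: V_out = V_mid × R4/(R3+R4) = 12.98 × 47.0/50.51 = 12.1 V.

V_out ≈ 12.1 V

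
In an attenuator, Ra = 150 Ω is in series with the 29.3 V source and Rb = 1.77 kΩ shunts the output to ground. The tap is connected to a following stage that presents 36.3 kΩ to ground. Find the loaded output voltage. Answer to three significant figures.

V_out ≈ 26.9 V

The load sits in parallel with Rb: Rb‖R_L = (1770 × 36300) / (1770 + 36300) = 1688 Ω.
V_out = 29.3 × 1688 / (150 + 1688) = 29.3 × 1688/1838 = 26.9 V.
(Unloaded it would have been 27.0 V.)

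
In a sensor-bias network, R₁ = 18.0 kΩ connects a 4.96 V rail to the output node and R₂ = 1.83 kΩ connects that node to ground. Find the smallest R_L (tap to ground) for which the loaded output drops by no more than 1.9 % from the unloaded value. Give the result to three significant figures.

R_L(min) ≈ 85.8 kΩ

Output resistance R_th = R₁‖R₂ = (18.0 × 1.83)/19.83 = 1.661 kΩ.
The fractional drop is R_th/(R_th + R_L); requiring this ≤ 0.0190 gives R_L ≥ R_th(1/0.0190 − 1) = 1.661 × 51.63 = 85.8 kΩ.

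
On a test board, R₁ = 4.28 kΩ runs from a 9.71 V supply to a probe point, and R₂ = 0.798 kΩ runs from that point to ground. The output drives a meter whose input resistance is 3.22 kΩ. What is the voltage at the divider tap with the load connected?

The load sits in parallel with R₂: R₂‖R_L = (798 × 3220) / (798 + 3220) = 639.5 Ω.
V_out = 9.71 × 639.5 / (4280 + 639.5) = 9.71 × 639.5/4920 = 1.26 V.

V_out ≈ 1.26 V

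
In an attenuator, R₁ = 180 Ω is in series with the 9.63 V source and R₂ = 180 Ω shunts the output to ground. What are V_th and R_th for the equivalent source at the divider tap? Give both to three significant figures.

V_th is the open-circuit tap voltage: 9.63 × 180/(180 + 180) = 4.82 V.
With the supply zeroed, R₁ and R₂ appear in parallel from the tap: R_th = R₁‖R₂ = (180 × 180)/360.0 = 90.0 Ω.

V_th = 4.82 V, R_th = 90.0 Ω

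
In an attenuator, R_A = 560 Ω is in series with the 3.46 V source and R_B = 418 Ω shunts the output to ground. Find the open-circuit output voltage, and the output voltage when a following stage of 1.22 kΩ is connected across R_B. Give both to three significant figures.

Open-circuit: V = 3.46 × 418/(560 + 418) = 1.48 V.
With the load, R_B becomes R_B‖R_L = 311.3 Ω, so V = 3.46 × 311.3/871.3 = 1.24 V.

Unloaded: 1.48 V; loaded: 1.24 V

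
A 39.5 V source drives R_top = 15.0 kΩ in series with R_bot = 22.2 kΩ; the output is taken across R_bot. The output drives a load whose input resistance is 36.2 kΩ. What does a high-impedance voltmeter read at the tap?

The load sits in parallel with R_bot: R_bot‖R_L = (22.2 × 36.2) / (22.2 + 36.2) = 13.76 kΩ.
V_out = 39.5 × 13.76 / (15.0 + 13.76) = 39.5 × 13.76/28.76 = 18.9 V.

V_out ≈ 18.9 V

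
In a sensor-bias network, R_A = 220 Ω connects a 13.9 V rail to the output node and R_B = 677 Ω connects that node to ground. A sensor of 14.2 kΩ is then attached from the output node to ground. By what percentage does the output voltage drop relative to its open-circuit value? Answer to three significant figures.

1.16 %

The divider's output (Thévenin) resistance is R_A‖R_B = 166.0 Ω.
Fractional drop under load = R_th/(R_th + R_L) = 166.0 / (166.0 + 14200) = 0.01156.
So the output falls by 1.16 %.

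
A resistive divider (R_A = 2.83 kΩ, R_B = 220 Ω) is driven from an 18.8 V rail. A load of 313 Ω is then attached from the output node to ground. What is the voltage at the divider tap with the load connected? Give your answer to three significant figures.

V_out ≈ 0.821 V

The load sits in parallel with R_B: R_B‖R_L = (220 × 313) / (220 + 313) = 129.2 Ω.
V_out = 18.8 × 129.2 / (2830 + 129.2) = 18.8 × 129.2/2959 = 0.821 V.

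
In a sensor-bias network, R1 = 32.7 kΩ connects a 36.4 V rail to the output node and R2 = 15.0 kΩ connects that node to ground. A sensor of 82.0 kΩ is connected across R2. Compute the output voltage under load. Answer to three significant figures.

V_out ≈ 10.2 V

The load sits in parallel with R2: R2‖R_L = (15.0 × 82.0) / (15.0 + 82.0) = 12.68 kΩ.
V_out = 36.4 × 12.68 / (32.7 + 12.68) = 36.4 × 12.68/45.38 = 10.2 V.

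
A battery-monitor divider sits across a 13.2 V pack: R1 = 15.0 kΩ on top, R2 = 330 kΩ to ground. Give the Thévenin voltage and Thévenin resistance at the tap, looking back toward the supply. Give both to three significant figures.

V_th is the open-circuit tap voltage: 13.2 × 330/(15.0 + 330) = 12.6 V.
With the supply zeroed, R1 and R2 appear in parallel from the tap: R_th = R1‖R2 = (15.0 × 330)/345.0 = 14.3 kΩ.

V_th = 12.6 V, R_th = 14.3 kΩ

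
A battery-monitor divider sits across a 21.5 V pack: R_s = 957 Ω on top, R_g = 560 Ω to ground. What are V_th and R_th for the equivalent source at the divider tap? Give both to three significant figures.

V_th = 7.94 V, R_th = 353 Ω

V_th is the open-circuit tap voltage: 21.5 × 560/(957 + 560) = 7.94 V.
With the supply zeroed, R_s and R_g appear in parallel from the tap: R_th = R_s‖R_g = (957 × 560)/1517 = 353 Ω.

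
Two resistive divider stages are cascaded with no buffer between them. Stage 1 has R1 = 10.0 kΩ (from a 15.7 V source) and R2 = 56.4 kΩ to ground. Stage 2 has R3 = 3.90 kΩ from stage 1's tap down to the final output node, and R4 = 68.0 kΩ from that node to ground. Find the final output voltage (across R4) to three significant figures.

V_out ≈ 11.3 V

Stage 2 presents R3+R4 = 71.90 kΩ as a load on stage 1's tap.
Stage 1's lower leg becomes R2‖(R3+R4) = 31.61 kΩ, so V_mid = 15.7 × 31.61/41.61 = 11.93 V.
Stage 2 is itself unloaded: V_out = V_mid × R4/(R3+R4) = 11.93 × 68.0/71.90 = 11.3 V.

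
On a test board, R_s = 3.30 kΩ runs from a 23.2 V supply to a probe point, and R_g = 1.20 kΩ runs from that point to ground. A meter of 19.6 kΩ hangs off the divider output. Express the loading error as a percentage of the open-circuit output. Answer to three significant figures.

4.30 %

The divider's output (Thévenin) resistance is R_s‖R_g = 0.8800 kΩ.
Fractional drop under load = R_th/(R_th + R_L) = 0.8800 / (0.8800 + 19.6) = 0.04297.
So the output falls by 4.30 %.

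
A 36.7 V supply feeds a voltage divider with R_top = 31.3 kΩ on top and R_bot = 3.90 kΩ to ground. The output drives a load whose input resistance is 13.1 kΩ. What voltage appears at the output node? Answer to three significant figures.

V_out ≈ 3.22 V

The load sits in parallel with R_bot: R_bot‖R_L = (3.90 × 13.1) / (3.90 + 13.1) = 3.005 kΩ.
V_out = 36.7 × 3.005 / (31.3 + 3.005) = 36.7 × 3.005/34.31 = 3.22 V.
(Unloaded it would have been 4.07 V.)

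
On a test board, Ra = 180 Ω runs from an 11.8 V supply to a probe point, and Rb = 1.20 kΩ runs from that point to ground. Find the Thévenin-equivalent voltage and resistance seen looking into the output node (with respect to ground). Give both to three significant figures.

V_th is the open-circuit tap voltage: 11.8 × 1200/(180 + 1200) = 10.3 V.
With the supply zeroed, Ra and Rb appear in parallel from the tap: R_th = Ra‖Rb = (180 × 1200)/1380 = 157 Ω.

V_th = 10.3 V, R_th = 157 Ω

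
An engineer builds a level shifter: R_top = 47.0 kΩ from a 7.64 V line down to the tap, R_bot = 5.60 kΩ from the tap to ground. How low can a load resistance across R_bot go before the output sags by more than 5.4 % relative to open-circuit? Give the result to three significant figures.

R_L(min) ≈ 87.7 kΩ

Output resistance R_th = R_top‖R_bot = (47.0 × 5.60)/52.60 = 5.004 kΩ.
The fractional drop is R_th/(R_th + R_L); requiring this ≤ 0.0540 gives R_L ≥ R_th(1/0.0540 − 1) = 5.004 × 17.52 = 87.7 kΩ.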